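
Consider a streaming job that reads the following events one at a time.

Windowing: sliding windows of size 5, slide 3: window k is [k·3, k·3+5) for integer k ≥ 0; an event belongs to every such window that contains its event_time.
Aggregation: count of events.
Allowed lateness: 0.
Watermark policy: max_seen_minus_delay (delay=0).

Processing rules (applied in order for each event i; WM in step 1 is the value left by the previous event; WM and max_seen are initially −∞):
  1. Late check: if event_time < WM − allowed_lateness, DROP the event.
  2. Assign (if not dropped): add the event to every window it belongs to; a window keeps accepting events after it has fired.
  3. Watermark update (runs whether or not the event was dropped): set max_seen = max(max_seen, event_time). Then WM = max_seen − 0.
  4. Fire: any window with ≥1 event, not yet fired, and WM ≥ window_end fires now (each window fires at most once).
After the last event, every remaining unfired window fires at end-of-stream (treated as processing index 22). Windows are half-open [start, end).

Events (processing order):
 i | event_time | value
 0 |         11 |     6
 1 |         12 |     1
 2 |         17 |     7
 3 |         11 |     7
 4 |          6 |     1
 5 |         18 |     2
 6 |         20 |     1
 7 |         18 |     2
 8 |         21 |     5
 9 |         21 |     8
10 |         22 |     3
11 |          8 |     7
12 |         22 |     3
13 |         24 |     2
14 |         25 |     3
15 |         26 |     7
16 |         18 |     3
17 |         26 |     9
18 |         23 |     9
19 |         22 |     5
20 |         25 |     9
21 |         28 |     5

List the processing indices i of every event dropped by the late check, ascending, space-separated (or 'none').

i=0 t=11 v=6: → [9,14); WM=11
i=1 t=12 v=1: → [12,17),[9,14); WM=12
i=2 t=17 v=7: → [15,20); WM=17; [9,14) fires=2 [12,17) fires=1
i=3 t=11 v=7: DROP (t<17-0); WM=17
i=4 t=6 v=1: DROP (t<17-0); WM=17
i=5 t=18 v=2: → [18,23),[15,20); WM=18
i=6 t=20 v=1: → [18,23); WM=20; [15,20) fires=2
i=7 t=18 v=2: DROP (t<20-0); WM=20
i=8 t=21 v=5: → [21,26),[18,23); WM=21
i=9 t=21 v=8: → [21,26),[18,23); WM=21
i=10 t=22 v=3: → [21,26),[18,23); WM=22
i=11 t=8 v=7: DROP (t<22-0); WM=22
i=12 t=22 v=3: → [21,26),[18,23); WM=22
i=13 t=24 v=2: → [24,29),[21,26); WM=24; [18,23) fires=6
i=14 t=25 v=3: → [24,29),[21,26); WM=25
i=15 t=26 v=7: → [24,29); WM=26; [21,26) fires=6
i=16 t=18 v=3: DROP (t<26-0); WM=26
i=17 t=26 v=9: → [24,29); WM=26
i=18 t=23 v=9: DROP (t<26-0); WM=26
i=19 t=22 v=5: DROP (t<26-0); WM=26
i=20 t=25 v=9: DROP (t<26-0); WM=26
i=21 t=28 v=5: → [27,32),[24,29); WM=28

3 4 7 11 16 18 19 20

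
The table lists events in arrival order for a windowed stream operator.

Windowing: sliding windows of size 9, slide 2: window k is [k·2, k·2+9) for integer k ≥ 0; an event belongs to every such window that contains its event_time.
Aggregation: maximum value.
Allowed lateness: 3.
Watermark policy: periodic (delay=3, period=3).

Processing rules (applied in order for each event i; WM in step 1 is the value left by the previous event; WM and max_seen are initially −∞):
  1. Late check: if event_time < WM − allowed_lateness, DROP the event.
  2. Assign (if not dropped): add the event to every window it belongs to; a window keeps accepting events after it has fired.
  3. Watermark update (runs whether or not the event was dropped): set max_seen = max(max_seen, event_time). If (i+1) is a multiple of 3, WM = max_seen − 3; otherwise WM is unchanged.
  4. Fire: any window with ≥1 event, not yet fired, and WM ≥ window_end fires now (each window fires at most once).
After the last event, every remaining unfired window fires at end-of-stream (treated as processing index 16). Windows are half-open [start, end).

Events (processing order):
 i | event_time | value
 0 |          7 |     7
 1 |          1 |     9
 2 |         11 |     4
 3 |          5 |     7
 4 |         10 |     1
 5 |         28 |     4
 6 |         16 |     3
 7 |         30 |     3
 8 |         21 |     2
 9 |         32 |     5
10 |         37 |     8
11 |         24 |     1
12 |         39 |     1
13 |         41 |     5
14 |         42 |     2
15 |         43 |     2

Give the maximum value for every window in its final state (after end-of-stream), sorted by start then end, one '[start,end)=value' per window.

i=0 t=7 v=7: → [6,15),[4,13),[2,11),[0,9); WM=−∞
i=1 t=1 v=9: → [0,9); WM=−∞
i=2 t=11 v=4: → [10,19),[8,17),[6,15),[4,13); WM=8
i=3 t=5 v=7: → [4,13),[2,11),[0,9); WM=8
i=4 t=10 v=1: → [10,19),[8,17),[6,15),[4,13),[2,11); WM=8
i=5 t=28 v=4: → [28,37),[26,35),[24,33),[22,31),[20,29); WM=25; [0,9) fires=9 [2,11) fires=7 [4,13) fires=7 [6,15) fires=7 [8,17) fires=4 [10,19) fires=4
i=6 t=16 v=3: DROP (t<25-3); WM=25
i=7 t=30 v=3: → [30,39),[28,37),[26,35),[24,33),[22,31); WM=25
i=8 t=21 v=2: DROP (t<25-3); WM=27
i=9 t=32 v=5: → [32,41),[30,39),[28,37),[26,35),[24,33); WM=27
i=10 t=37 v=8: → [36,45),[34,43),[32,41),[30,39); WM=27
i=11 t=24 v=1: → [24,33),[22,31),[20,29),[18,27),[16,25); WM=34; [16,25) fires=1 [18,27) fires=1 [20,29) fires=4 [22,31) fires=4 [24,33) fires=5
i=12 t=39 v=1: → [38,47),[36,45),[34,43),[32,41); WM=34
i=13 t=41 v=5: → [40,49),[38,47),[36,45),[34,43); WM=34
i=14 t=42 v=2: → [42,51),[40,49),[38,47),[36,45),[34,43); WM=39; [26,35) fires=5 [28,37) fires=5 [30,39) fires=8
i=15 t=43 v=2: → [42,51),[40,49),[38,47),[36,45); WM=39

[0,9)=9 [2,11)=7 [4,13)=7 [6,15)=7 [8,17)=4 [10,19)=4 [16,25)=1 [18,27)=1 [20,29)=4 [22,31)=4 [24,33)=5 [26,35)=5 [28,37)=5 [30,39)=8 [32,41)=8 [34,43)=8 [36,45)=8 [38,47)=5 [40,49)=5 [42,51)=2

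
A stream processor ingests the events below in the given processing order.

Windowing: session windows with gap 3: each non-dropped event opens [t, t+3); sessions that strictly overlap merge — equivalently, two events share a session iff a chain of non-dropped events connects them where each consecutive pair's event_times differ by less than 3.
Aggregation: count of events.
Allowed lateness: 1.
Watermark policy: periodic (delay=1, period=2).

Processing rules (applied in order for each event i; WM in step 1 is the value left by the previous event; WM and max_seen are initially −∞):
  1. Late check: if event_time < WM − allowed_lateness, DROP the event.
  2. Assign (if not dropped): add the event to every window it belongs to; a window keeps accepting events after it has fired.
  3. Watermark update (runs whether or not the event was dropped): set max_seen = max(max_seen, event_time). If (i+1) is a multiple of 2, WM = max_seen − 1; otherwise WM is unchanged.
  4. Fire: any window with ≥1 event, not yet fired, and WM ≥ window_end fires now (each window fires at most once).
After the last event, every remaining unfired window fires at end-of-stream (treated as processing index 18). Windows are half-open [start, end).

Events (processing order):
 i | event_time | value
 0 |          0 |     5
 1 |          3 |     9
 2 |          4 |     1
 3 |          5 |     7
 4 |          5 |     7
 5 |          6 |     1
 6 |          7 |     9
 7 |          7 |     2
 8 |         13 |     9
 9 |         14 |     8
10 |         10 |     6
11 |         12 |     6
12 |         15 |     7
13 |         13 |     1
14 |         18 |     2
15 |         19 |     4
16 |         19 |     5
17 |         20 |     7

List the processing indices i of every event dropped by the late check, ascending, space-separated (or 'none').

10

i=0 t=0 v=5: → [0,3); WM=−∞
i=1 t=3 v=9: → [3,6); WM=2
i=2 t=4 v=1: → [3,7); WM=2
i=3 t=5 v=7: → [3,8); WM=4
i=4 t=5 v=7: → [3,8); WM=4
i=5 t=6 v=1: → [3,9); WM=5
i=6 t=7 v=9: → [3,10); WM=5
i=7 t=7 v=2: → [3,10); WM=6
i=8 t=13 v=9: → [13,16); WM=6
i=9 t=14 v=8: → [13,17); WM=13
i=10 t=10 v=6: DROP (t<13-1); WM=13
i=11 t=12 v=6: → [12,17); WM=13
i=12 t=15 v=7: → [12,18); WM=13
i=13 t=13 v=1: → [12,18); WM=14
i=14 t=18 v=2: → [18,21); WM=14
i=15 t=19 v=4: → [18,22); WM=18
i=16 t=19 v=5: → [18,22); WM=18
i=17 t=20 v=7: → [18,23); WM=19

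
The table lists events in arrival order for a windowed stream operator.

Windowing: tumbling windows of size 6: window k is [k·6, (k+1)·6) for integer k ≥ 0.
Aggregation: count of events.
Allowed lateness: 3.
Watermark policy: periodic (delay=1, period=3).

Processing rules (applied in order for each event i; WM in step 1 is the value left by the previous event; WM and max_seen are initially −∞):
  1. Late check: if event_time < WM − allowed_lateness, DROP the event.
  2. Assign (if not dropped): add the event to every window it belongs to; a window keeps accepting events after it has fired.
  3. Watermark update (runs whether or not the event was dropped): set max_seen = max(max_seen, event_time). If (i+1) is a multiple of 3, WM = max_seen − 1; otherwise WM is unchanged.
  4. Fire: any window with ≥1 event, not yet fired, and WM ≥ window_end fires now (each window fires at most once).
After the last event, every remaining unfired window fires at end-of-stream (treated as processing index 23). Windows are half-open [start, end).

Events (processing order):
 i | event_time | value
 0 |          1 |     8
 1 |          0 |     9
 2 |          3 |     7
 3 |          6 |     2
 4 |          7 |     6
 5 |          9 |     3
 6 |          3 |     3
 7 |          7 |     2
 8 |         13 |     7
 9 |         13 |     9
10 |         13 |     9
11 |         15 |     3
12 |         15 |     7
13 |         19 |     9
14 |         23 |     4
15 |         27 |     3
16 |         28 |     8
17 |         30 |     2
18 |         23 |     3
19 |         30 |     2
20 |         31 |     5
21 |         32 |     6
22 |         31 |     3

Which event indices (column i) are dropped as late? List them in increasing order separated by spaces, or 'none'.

6 18

i=0 t=1 v=8: → [0,6); WM=−∞
i=1 t=0 v=9: → [0,6); WM=−∞
i=2 t=3 v=7: → [0,6); WM=2
i=3 t=6 v=2: → [6,12); WM=2
i=4 t=7 v=6: → [6,12); WM=2
i=5 t=9 v=3: → [6,12); WM=8; [0,6) fires=3
i=6 t=3 v=3: DROP (t<8-3); WM=8
i=7 t=7 v=2: → [6,12); WM=8
i=8 t=13 v=7: → [12,18); WM=12; [6,12) fires=4
i=9 t=13 v=9: → [12,18); WM=12
i=10 t=13 v=9: → [12,18); WM=12
i=11 t=15 v=3: → [12,18); WM=14
i=12 t=15 v=7: → [12,18); WM=14
i=13 t=19 v=9: → [18,24); WM=14
i=14 t=23 v=4: → [18,24); WM=22; [12,18) fires=5
i=15 t=27 v=3: → [24,30); WM=22
i=16 t=28 v=8: → [24,30); WM=22
i=17 t=30 v=2: → [30,36); WM=29; [18,24) fires=2
i=18 t=23 v=3: DROP (t<29-3); WM=29
i=19 t=30 v=2: → [30,36); WM=29
i=20 t=31 v=5: → [30,36); WM=30; [24,30) fires=2
i=21 t=32 v=6: → [30,36); WM=30
i=22 t=31 v=3: → [30,36); WM=30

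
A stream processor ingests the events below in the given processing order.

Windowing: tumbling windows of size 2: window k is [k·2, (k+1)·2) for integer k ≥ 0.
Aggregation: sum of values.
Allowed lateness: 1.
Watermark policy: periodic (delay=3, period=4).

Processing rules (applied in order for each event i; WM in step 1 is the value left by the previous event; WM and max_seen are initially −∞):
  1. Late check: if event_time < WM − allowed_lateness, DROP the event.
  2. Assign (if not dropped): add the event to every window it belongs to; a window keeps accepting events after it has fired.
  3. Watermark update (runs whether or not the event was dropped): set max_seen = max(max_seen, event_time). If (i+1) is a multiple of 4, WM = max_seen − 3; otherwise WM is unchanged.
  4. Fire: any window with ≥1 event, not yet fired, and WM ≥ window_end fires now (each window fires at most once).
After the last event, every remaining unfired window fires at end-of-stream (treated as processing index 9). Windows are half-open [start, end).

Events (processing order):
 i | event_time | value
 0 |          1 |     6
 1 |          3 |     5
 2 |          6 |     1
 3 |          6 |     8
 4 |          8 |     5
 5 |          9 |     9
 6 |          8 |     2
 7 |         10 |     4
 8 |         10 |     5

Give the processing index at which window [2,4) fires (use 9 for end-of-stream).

i=0 t=1 v=6: → [0,2); WM=−∞
i=1 t=3 v=5: → [2,4); WM=−∞
i=2 t=6 v=1: → [6,8); WM=−∞
i=3 t=6 v=8: → [6,8); WM=3; [0,2) fires=6
i=4 t=8 v=5: → [8,10); WM=3
i=5 t=9 v=9: → [8,10); WM=3
i=6 t=8 v=2: → [8,10); WM=3
i=7 t=10 v=4: → [10,12); WM=7; [2,4) fires=5
i=8 t=10 v=5: → [10,12); WM=7

7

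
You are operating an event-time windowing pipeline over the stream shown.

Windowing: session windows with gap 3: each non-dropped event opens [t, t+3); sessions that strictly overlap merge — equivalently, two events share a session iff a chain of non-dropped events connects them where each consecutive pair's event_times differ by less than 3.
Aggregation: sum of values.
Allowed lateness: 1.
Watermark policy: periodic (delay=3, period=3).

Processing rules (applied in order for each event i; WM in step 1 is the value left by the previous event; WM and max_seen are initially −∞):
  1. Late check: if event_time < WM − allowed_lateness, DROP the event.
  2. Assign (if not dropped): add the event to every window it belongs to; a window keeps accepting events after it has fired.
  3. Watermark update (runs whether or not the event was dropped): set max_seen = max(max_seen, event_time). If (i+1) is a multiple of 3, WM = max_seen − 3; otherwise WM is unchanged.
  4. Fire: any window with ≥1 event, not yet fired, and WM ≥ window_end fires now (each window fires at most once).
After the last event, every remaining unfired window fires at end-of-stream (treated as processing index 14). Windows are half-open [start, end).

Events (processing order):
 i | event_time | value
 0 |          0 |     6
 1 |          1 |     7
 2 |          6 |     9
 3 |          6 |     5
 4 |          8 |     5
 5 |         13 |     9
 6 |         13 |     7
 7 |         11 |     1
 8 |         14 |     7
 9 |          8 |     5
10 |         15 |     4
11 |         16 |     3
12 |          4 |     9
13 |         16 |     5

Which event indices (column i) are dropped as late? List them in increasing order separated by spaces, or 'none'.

9 12

i=0 t=0 v=6: → [0,3); WM=−∞
i=1 t=1 v=7: → [0,4); WM=−∞
i=2 t=6 v=9: → [6,9); WM=3
i=3 t=6 v=5: → [6,9); WM=3
i=4 t=8 v=5: → [6,11); WM=3
i=5 t=13 v=9: → [13,16); WM=10
i=6 t=13 v=7: → [13,16); WM=10
i=7 t=11 v=1: → [11,16); WM=10
i=8 t=14 v=7: → [11,17); WM=11
i=9 t=8 v=5: DROP (t<11-1); WM=11
i=10 t=15 v=4: → [11,18); WM=11
i=11 t=16 v=3: → [11,19); WM=13
i=12 t=4 v=9: DROP (t<13-1); WM=13
i=13 t=16 v=5: → [11,19); WM=13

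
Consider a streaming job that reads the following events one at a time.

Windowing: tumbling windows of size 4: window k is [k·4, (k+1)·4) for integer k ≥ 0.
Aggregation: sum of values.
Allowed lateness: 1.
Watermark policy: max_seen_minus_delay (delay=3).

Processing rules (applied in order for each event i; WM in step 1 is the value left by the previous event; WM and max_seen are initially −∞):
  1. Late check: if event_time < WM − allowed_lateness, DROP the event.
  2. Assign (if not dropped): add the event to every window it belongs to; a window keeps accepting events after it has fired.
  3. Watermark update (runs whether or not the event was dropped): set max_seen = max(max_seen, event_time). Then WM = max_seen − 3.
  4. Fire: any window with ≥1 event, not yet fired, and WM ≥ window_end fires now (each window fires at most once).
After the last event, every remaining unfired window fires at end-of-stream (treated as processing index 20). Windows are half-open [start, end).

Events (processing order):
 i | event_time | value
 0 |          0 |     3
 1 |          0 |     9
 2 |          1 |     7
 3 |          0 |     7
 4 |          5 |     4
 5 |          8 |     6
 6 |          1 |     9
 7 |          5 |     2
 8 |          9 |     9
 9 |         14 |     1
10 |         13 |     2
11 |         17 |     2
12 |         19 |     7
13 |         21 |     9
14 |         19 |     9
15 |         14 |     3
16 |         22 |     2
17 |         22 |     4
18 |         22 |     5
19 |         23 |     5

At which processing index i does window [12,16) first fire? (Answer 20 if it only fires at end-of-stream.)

12

i=0 t=0 v=3: → [0,4); WM=-3
i=1 t=0 v=9: → [0,4); WM=-3
i=2 t=1 v=7: → [0,4); WM=-2
i=3 t=0 v=7: → [0,4); WM=-2
i=4 t=5 v=4: → [4,8); WM=2
i=5 t=8 v=6: → [8,12); WM=5; [0,4) fires=26
i=6 t=1 v=9: DROP (t<5-1); WM=5
i=7 t=5 v=2: → [4,8); WM=5
i=8 t=9 v=9: → [8,12); WM=6
i=9 t=14 v=1: → [12,16); WM=11; [4,8) fires=6
i=10 t=13 v=2: → [12,16); WM=11
i=11 t=17 v=2: → [16,20); WM=14; [8,12) fires=15
i=12 t=19 v=7: → [16,20); WM=16; [12,16) fires=3
i=13 t=21 v=9: → [20,24); WM=18
i=14 t=19 v=9: → [16,20); WM=18
i=15 t=14 v=3: DROP (t<18-1); WM=18
i=16 t=22 v=2: → [20,24); WM=19
i=17 t=22 v=4: → [20,24); WM=19
i=18 t=22 v=5: → [20,24); WM=19
i=19 t=23 v=5: → [20,24); WM=20; [16,20) fires=18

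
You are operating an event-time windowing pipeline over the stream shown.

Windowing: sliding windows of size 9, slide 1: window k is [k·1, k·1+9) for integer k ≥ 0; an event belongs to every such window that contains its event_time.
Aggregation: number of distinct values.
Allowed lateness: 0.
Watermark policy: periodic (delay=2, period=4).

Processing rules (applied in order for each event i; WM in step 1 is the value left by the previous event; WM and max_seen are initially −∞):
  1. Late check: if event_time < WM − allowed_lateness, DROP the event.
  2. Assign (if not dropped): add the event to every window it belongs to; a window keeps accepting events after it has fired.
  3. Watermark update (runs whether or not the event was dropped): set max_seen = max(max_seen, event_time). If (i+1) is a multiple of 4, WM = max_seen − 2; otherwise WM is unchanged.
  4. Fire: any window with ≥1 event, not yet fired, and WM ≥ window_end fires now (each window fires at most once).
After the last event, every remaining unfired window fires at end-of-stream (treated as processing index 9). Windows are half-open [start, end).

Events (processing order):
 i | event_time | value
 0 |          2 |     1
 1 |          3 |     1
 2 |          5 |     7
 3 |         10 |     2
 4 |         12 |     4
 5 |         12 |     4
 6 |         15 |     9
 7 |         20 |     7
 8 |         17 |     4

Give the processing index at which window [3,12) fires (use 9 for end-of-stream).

7

i=0 t=2 v=1: → [2,11),[1,10),[0,9); WM=−∞
i=1 t=3 v=1: → [3,12),[2,11),[1,10),[0,9); WM=−∞
i=2 t=5 v=7: → [5,14),[4,13),[3,12),[2,11),[1,10),[0,9); WM=−∞
i=3 t=10 v=2: → [10,19),[9,18),[8,17),[7,16),[6,15),[5,14),[4,13),[3,12),[2,11); WM=8
i=4 t=12 v=4: → [12,21),[11,20),[10,19),[9,18),[8,17),[7,16),[6,15),[5,14),[4,13); WM=8
i=5 t=12 v=4: → [12,21),[11,20),[10,19),[9,18),[8,17),[7,16),[6,15),[5,14),[4,13); WM=8
i=6 t=15 v=9: → [15,24),[14,23),[13,22),[12,21),[11,20),[10,19),[9,18),[8,17),[7,16); WM=8
i=7 t=20 v=7: → [20,29),[19,28),[18,27),[17,26),[16,25),[15,24),[14,23),[13,22),[12,21); WM=18; [0,9) fires=2 [1,10) fires=2 [2,11) fires=3 [3,12) fires=3 [4,13) fires=3 [5,14) fires=3 [6,15) fires=2 [7,16) fires=3 [8,17) fires=3 [9,18) fires=3
i=8 t=17 v=4: DROP (t<18-0); WM=18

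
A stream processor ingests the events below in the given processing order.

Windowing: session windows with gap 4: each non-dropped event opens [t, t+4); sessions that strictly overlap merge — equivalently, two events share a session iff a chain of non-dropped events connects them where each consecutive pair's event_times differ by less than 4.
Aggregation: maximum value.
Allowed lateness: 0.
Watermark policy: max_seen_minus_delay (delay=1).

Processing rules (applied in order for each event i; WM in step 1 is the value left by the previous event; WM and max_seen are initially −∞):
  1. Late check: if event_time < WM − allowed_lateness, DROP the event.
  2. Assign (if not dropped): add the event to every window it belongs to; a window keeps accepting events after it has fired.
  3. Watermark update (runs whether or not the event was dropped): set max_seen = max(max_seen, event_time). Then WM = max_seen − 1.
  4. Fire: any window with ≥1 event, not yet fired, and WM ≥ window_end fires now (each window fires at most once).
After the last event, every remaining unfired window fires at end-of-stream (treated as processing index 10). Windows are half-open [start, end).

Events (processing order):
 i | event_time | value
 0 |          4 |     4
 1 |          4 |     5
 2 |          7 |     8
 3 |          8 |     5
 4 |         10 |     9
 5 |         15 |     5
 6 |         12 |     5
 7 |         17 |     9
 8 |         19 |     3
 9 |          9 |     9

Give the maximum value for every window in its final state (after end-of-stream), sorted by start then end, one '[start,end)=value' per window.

[4,14)=9 [15,23)=9

i=0 t=4 v=4: → [4,8); WM=3
i=1 t=4 v=5: → [4,8); WM=3
i=2 t=7 v=8: → [4,11); WM=6
i=3 t=8 v=5: → [4,12); WM=7
i=4 t=10 v=9: → [4,14); WM=9
i=5 t=15 v=5: → [15,19); WM=14
i=6 t=12 v=5: DROP (t<14-0); WM=14
i=7 t=17 v=9: → [15,21); WM=16
i=8 t=19 v=3: → [15,23); WM=18
i=9 t=9 v=9: DROP (t<18-0); WM=18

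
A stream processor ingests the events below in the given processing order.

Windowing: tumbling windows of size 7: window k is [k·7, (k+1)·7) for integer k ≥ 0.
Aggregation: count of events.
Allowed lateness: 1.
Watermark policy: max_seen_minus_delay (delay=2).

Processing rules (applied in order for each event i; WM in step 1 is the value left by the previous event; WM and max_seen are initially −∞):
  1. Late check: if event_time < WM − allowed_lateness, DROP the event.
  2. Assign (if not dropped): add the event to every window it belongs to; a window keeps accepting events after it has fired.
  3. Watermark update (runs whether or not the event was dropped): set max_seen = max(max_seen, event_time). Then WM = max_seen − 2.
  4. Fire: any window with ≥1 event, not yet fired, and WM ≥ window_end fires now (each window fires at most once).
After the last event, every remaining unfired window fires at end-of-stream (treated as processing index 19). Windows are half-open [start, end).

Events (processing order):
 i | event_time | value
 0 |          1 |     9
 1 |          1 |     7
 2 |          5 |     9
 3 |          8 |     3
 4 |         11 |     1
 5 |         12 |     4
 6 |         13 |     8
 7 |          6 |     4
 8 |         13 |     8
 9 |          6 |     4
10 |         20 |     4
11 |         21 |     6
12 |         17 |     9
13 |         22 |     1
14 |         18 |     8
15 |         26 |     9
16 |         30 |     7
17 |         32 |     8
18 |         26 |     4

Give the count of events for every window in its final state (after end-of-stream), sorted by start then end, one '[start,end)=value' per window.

i=0 t=1 v=9: → [0,7); WM=-1
i=1 t=1 v=7: → [0,7); WM=-1
i=2 t=5 v=9: → [0,7); WM=3
i=3 t=8 v=3: → [7,14); WM=6
i=4 t=11 v=1: → [7,14); WM=9; [0,7) fires=3
i=5 t=12 v=4: → [7,14); WM=10
i=6 t=13 v=8: → [7,14); WM=11
i=7 t=6 v=4: DROP (t<11-1); WM=11
i=8 t=13 v=8: → [7,14); WM=11
i=9 t=6 v=4: DROP (t<11-1); WM=11
i=10 t=20 v=4: → [14,21); WM=18; [7,14) fires=5
i=11 t=21 v=6: → [21,28); WM=19
i=12 t=17 v=9: DROP (t<19-1); WM=19
i=13 t=22 v=1: → [21,28); WM=20
i=14 t=18 v=8: DROP (t<20-1); WM=20
i=15 t=26 v=9: → [21,28); WM=24; [14,21) fires=1
i=16 t=30 v=7: → [28,35); WM=28; [21,28) fires=3
i=17 t=32 v=8: → [28,35); WM=30
i=18 t=26 v=4: DROP (t<30-1); WM=30

[0,7)=3 [7,14)=5 [14,21)=1 [21,28)=3 [28,35)=2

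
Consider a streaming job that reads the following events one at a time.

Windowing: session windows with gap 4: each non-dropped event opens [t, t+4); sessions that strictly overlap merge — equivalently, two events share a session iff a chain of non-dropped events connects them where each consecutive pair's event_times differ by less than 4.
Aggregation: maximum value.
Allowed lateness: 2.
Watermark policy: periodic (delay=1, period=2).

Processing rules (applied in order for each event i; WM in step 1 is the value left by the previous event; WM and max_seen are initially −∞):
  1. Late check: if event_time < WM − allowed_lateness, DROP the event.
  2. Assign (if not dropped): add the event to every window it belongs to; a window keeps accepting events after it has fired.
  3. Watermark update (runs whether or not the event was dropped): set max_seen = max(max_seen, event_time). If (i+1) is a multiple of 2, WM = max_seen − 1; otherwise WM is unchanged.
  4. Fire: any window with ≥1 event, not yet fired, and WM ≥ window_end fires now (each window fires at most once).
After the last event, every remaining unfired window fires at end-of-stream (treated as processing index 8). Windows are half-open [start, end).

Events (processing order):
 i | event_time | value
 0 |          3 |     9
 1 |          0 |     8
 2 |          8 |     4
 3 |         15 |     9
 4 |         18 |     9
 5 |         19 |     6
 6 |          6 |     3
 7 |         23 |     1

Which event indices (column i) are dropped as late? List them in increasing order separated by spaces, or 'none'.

6

i=0 t=3 v=9: → [3,7); WM=−∞
i=1 t=0 v=8: → [0,7); WM=2
i=2 t=8 v=4: → [8,12); WM=2
i=3 t=15 v=9: → [15,19); WM=14
i=4 t=18 v=9: → [15,22); WM=14
i=5 t=19 v=6: → [15,23); WM=18
i=6 t=6 v=3: DROP (t<18-2); WM=18
i=7 t=23 v=1: → [23,27); WM=22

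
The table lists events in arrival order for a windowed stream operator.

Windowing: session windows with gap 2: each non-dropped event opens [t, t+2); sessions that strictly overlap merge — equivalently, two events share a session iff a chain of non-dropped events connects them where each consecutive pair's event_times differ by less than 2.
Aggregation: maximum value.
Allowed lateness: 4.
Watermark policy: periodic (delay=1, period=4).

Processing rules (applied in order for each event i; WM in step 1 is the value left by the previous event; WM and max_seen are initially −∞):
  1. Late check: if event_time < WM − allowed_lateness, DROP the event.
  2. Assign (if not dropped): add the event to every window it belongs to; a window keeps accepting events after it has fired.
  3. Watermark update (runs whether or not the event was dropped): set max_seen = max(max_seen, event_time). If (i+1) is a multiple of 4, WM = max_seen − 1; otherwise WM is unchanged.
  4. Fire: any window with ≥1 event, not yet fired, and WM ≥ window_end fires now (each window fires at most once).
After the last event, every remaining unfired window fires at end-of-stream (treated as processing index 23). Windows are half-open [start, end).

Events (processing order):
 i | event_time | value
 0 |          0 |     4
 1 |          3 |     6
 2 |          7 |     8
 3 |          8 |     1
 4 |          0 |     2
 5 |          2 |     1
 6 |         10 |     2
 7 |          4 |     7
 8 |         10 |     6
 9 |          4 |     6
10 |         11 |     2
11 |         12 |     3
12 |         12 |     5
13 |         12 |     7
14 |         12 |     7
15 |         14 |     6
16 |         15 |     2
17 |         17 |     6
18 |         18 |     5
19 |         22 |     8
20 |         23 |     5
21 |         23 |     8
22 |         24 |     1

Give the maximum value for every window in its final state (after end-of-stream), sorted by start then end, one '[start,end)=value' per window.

i=0 t=0 v=4: → [0,2); WM=−∞
i=1 t=3 v=6: → [3,5); WM=−∞
i=2 t=7 v=8: → [7,9); WM=−∞
i=3 t=8 v=1: → [7,10); WM=7
i=4 t=0 v=2: DROP (t<7-4); WM=7
i=5 t=2 v=1: DROP (t<7-4); WM=7
i=6 t=10 v=2: → [10,12); WM=7
i=7 t=4 v=7: → [3,6); WM=9
i=8 t=10 v=6: → [10,12); WM=9
i=9 t=4 v=6: DROP (t<9-4); WM=9
i=10 t=11 v=2: → [10,13); WM=9
i=11 t=12 v=3: → [10,14); WM=11
i=12 t=12 v=5: → [10,14); WM=11
i=13 t=12 v=7: → [10,14); WM=11
i=14 t=12 v=7: → [10,14); WM=11
i=15 t=14 v=6: → [14,16); WM=13
i=16 t=15 v=2: → [14,17); WM=13
i=17 t=17 v=6: → [17,19); WM=13
i=18 t=18 v=5: → [17,20); WM=13
i=19 t=22 v=8: → [22,24); WM=21
i=20 t=23 v=5: → [22,25); WM=21
i=21 t=23 v=8: → [22,25); WM=21
i=22 t=24 v=1: → [22,26); WM=21

[0,2)=4 [3,6)=7 [7,10)=8 [10,14)=7 [14,17)=6 [17,20)=6 [22,26)=8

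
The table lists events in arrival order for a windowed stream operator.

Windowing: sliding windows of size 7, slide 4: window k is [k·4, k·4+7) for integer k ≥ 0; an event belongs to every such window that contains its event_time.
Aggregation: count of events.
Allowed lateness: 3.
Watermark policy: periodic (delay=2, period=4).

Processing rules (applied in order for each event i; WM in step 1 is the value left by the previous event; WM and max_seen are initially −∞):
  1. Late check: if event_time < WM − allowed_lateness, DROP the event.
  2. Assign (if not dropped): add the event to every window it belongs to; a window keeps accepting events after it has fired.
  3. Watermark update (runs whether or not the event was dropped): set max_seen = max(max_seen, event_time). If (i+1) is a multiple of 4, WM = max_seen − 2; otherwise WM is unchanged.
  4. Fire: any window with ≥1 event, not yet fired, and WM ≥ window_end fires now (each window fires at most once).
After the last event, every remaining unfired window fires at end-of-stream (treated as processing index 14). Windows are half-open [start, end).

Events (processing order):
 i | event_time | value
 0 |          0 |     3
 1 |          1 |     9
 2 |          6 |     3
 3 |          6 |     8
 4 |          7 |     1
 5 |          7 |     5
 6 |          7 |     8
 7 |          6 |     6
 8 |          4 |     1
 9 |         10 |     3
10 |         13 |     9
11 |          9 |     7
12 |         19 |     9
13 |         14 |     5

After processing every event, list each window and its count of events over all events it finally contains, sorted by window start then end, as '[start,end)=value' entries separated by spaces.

i=0 t=0 v=3: → [0,7); WM=−∞
i=1 t=1 v=9: → [0,7); WM=−∞
i=2 t=6 v=3: → [4,11),[0,7); WM=−∞
i=3 t=6 v=8: → [4,11),[0,7); WM=4
i=4 t=7 v=1: → [4,11); WM=4
i=5 t=7 v=5: → [4,11); WM=4
i=6 t=7 v=8: → [4,11); WM=4
i=7 t=6 v=6: → [4,11),[0,7); WM=5
i=8 t=4 v=1: → [4,11),[0,7); WM=5
i=9 t=10 v=3: → [8,15),[4,11); WM=5
i=10 t=13 v=9: → [12,19),[8,15); WM=5
i=11 t=9 v=7: → [8,15),[4,11); WM=11; [0,7) fires=6 [4,11) fires=9
i=12 t=19 v=9: → [16,23); WM=11
i=13 t=14 v=5: → [12,19),[8,15); WM=11

[0,7)=6 [4,11)=9 [8,15)=4 [12,19)=2 [16,23)=1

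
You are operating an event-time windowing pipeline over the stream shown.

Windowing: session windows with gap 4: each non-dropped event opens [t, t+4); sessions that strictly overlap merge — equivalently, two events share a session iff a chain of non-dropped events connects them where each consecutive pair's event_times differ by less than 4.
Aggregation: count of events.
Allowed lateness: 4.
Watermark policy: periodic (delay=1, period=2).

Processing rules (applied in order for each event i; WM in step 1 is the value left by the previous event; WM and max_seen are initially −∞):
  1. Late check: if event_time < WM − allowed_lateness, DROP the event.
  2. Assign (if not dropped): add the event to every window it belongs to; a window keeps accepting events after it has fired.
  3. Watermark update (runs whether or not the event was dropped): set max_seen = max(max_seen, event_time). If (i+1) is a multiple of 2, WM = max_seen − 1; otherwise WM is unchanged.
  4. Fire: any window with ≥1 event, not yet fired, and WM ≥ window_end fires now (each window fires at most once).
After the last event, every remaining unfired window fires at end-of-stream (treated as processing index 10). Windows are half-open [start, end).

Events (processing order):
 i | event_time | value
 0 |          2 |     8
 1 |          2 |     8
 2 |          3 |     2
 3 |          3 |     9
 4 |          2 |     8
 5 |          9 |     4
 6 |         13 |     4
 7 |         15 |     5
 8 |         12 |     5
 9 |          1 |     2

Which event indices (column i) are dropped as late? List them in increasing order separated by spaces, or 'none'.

i=0 t=2 v=8: → [2,6); WM=−∞
i=1 t=2 v=8: → [2,6); WM=1
i=2 t=3 v=2: → [2,7); WM=1
i=3 t=3 v=9: → [2,7); WM=2
i=4 t=2 v=8: → [2,7); WM=2
i=5 t=9 v=4: → [9,13); WM=8
i=6 t=13 v=4: → [13,17); WM=8
i=7 t=15 v=5: → [13,19); WM=14
i=8 t=12 v=5: → [9,19); WM=14
i=9 t=1 v=2: DROP (t<14-4); WM=14

9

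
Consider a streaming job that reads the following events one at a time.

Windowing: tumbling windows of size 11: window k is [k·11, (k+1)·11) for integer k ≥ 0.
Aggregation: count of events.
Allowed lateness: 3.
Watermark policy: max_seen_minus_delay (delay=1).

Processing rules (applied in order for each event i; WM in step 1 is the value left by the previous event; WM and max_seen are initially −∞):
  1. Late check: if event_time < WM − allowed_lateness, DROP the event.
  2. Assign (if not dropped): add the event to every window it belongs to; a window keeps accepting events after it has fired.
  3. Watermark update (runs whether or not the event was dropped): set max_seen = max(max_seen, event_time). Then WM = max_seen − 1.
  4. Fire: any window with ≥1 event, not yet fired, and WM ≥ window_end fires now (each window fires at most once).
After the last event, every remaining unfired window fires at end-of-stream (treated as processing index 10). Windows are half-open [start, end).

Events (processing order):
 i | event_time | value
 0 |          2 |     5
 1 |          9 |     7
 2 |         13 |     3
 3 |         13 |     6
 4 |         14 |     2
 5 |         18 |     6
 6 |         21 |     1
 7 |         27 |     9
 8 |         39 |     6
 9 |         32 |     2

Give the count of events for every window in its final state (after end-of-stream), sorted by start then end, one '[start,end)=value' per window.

[0,11)=2 [11,22)=5 [22,33)=1 [33,44)=1

i=0 t=2 v=5: → [0,11); WM=1
i=1 t=9 v=7: → [0,11); WM=8
i=2 t=13 v=3: → [11,22); WM=12; [0,11) fires=2
i=3 t=13 v=6: → [11,22); WM=12
i=4 t=14 v=2: → [11,22); WM=13
i=5 t=18 v=6: → [11,22); WM=17
i=6 t=21 v=1: → [11,22); WM=20
i=7 t=27 v=9: → [22,33); WM=26; [11,22) fires=5
i=8 t=39 v=6: → [33,44); WM=38; [22,33) fires=1
i=9 t=32 v=2: DROP (t<38-3); WM=38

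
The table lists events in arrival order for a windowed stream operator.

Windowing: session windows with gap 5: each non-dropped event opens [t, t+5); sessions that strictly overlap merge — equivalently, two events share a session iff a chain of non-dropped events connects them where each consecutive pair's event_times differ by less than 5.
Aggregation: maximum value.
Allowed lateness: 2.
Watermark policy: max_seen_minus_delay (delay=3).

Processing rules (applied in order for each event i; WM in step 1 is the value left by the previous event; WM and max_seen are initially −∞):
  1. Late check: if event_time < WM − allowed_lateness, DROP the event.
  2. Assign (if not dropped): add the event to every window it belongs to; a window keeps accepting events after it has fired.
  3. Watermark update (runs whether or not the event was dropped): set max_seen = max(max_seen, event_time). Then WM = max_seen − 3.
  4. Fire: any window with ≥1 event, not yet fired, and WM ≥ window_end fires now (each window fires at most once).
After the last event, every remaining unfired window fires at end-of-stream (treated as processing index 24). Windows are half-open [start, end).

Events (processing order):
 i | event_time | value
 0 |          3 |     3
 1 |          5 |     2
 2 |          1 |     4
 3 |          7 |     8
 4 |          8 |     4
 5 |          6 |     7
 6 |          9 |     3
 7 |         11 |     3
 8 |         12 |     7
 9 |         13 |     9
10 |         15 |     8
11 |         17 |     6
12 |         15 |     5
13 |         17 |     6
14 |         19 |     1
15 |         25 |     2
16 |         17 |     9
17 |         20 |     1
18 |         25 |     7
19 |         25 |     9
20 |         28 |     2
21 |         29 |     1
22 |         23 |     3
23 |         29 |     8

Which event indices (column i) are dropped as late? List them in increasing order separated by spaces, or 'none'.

16 22

i=0 t=3 v=3: → [3,8); WM=0
i=1 t=5 v=2: → [3,10); WM=2
i=2 t=1 v=4: → [1,10); WM=2
i=3 t=7 v=8: → [1,12); WM=4
i=4 t=8 v=4: → [1,13); WM=5
i=5 t=6 v=7: → [1,13); WM=5
i=6 t=9 v=3: → [1,14); WM=6
i=7 t=11 v=3: → [1,16); WM=8
i=8 t=12 v=7: → [1,17); WM=9
i=9 t=13 v=9: → [1,18); WM=10
i=10 t=15 v=8: → [1,20); WM=12
i=11 t=17 v=6: → [1,22); WM=14
i=12 t=15 v=5: → [1,22); WM=14
i=13 t=17 v=6: → [1,22); WM=14
i=14 t=19 v=1: → [1,24); WM=16
i=15 t=25 v=2: → [25,30); WM=22
i=16 t=17 v=9: DROP (t<22-2); WM=22
i=17 t=20 v=1: → [1,25); WM=22
i=18 t=25 v=7: → [25,30); WM=22
i=19 t=25 v=9: → [25,30); WM=22
i=20 t=28 v=2: → [25,33); WM=25
i=21 t=29 v=1: → [25,34); WM=26
i=22 t=23 v=3: DROP (t<26-2); WM=26
i=23 t=29 v=8: → [25,34); WM=26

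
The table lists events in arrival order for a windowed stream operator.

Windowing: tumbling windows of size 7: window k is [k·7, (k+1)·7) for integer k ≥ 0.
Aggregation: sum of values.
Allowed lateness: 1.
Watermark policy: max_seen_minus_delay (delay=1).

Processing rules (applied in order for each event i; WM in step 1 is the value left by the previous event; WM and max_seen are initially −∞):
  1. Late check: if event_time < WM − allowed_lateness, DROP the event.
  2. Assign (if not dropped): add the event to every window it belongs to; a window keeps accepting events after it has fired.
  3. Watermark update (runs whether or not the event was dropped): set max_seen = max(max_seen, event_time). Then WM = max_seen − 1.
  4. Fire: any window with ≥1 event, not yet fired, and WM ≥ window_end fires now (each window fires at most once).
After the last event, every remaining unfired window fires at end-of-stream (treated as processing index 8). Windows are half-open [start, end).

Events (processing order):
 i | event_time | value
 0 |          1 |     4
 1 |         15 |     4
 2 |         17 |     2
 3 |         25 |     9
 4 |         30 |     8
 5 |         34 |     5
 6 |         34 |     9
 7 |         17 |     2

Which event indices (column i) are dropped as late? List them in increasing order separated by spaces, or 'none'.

7

i=0 t=1 v=4: → [0,7); WM=0
i=1 t=15 v=4: → [14,21); WM=14; [0,7) fires=4
i=2 t=17 v=2: → [14,21); WM=16
i=3 t=25 v=9: → [21,28); WM=24; [14,21) fires=6
i=4 t=30 v=8: → [28,35); WM=29; [21,28) fires=9
i=5 t=34 v=5: → [28,35); WM=33
i=6 t=34 v=9: → [28,35); WM=33
i=7 t=17 v=2: DROP (t<33-1); WM=33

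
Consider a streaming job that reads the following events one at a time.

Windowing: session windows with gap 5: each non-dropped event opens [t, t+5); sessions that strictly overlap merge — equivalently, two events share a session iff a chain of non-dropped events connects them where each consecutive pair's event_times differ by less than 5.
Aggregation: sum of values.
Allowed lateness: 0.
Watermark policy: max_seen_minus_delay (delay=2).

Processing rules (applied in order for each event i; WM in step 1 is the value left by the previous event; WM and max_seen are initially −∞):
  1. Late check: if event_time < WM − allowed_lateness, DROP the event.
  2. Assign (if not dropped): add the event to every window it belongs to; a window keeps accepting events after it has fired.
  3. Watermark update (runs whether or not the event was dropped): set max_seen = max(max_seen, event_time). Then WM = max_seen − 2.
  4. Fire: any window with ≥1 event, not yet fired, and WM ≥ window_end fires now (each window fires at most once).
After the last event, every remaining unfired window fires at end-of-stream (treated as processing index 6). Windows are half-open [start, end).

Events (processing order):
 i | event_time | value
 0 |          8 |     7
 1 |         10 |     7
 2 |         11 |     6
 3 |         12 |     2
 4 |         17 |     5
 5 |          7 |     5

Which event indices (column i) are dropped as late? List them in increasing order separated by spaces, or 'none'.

i=0 t=8 v=7: → [8,13); WM=6
i=1 t=10 v=7: → [8,15); WM=8
i=2 t=11 v=6: → [8,16); WM=9
i=3 t=12 v=2: → [8,17); WM=10
i=4 t=17 v=5: → [17,22); WM=15
i=5 t=7 v=5: DROP (t<15-0); WM=15

5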